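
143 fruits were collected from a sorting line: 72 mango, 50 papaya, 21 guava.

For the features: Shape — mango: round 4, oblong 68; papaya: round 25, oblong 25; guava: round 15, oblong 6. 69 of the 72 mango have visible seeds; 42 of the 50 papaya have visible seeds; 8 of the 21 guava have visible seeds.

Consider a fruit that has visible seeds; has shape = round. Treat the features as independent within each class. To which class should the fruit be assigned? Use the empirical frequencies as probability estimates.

papaya

mango: (72/143) × (4/72) × (69/72) ≈ 0.0268065
papaya: (50/143) × (25/50) × (42/50) ≈ 0.146853
guava: (21/143) × (15/21) × (8/21) ≈ 0.03996
Highest score → papaya.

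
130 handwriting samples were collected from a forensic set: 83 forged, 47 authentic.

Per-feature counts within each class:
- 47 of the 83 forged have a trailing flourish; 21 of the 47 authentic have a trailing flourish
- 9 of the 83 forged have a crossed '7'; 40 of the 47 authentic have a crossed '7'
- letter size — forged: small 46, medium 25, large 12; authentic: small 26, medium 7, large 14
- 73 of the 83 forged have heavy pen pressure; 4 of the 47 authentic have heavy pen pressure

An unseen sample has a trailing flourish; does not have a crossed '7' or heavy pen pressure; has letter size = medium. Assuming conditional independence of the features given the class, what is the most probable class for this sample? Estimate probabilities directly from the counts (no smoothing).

forged: (83/130) × (47/83) × (74/83) × (25/83) × (10/83) ≈ 0.0116975
authentic: (47/130) × (21/47) × (7/47) × (7/47) × (43/47) ≈ 0.00327829
Highest score → forged.

forged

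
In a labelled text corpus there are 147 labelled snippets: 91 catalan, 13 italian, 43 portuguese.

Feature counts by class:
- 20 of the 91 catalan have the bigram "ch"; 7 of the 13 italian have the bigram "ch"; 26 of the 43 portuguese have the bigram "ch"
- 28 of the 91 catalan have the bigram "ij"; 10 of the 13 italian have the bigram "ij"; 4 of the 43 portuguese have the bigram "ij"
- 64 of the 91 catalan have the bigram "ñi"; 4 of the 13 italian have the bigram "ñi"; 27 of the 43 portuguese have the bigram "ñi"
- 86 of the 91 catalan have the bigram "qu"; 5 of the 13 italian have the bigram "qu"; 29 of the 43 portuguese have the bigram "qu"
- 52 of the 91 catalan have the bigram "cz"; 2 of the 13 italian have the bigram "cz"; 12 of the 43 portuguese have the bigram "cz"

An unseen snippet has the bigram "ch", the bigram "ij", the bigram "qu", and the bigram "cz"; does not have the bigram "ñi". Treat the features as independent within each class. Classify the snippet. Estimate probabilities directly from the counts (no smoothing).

catalan

catalan: (91/147) × (20/91) × (28/91) × (27/91) × (86/91) × (52/91) ≈ 0.00670765
italian: (13/147) × (7/13) × (10/13) × (9/13) × (5/13) × (2/13) ≈ 0.00150055
portuguese: (43/147) × (26/43) × (4/43) × (16/43) × (29/43) × (12/43) ≈ 0.00115224
Highest score → catalan.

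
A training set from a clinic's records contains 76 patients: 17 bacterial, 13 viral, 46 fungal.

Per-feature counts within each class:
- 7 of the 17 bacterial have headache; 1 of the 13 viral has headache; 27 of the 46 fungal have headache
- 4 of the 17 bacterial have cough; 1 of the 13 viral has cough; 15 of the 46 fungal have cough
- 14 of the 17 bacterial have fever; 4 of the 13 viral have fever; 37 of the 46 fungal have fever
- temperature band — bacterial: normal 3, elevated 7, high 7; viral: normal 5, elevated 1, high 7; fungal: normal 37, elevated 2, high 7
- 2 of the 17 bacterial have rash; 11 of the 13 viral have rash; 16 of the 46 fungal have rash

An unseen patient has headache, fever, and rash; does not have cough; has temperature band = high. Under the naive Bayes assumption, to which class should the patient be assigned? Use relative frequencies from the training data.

bacterial: (17/76) × (7/17) × (13/17) × (14/17) × (7/17) × (2/17) ≈ 0.00280988
viral: (13/76) × (1/13) × (12/13) × (4/13) × (7/13) × (11/13) ≈ 0.00170273
fungal: (46/76) × (27/46) × (31/46) × (37/46) × (7/46) × (16/46) ≈ 0.010193
Highest score → fungal.

fungal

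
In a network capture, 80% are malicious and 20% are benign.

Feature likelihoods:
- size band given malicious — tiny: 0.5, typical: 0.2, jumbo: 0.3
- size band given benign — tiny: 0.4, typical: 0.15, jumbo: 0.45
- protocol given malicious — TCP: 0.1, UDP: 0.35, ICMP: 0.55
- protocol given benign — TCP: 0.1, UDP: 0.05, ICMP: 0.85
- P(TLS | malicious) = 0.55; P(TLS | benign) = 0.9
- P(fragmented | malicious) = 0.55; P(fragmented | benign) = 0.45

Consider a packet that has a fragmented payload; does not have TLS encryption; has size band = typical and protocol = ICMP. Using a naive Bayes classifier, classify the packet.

malicious: 0.8 × 0.2 × 0.55 × (1−0.55) × 0.55 = 0.02178
benign: 0.2 × 0.15 × 0.85 × (1−0.9) × 0.45 = 0.0011475
Highest score → malicious.

malicious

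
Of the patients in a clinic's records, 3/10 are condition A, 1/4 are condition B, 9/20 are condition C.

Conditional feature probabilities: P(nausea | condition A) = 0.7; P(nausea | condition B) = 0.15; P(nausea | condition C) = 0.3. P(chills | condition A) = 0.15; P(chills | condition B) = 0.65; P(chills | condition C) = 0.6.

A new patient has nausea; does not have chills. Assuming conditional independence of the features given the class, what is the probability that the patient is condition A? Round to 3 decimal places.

condition A: 0.3 × 0.7 × (1−0.15) = 0.1785
condition B: 0.25 × 0.15 × (1−0.65) = 0.013125
condition C: 0.45 × 0.3 × (1−0.6) = 0.054
P(condition A | x) = 0.1785 / 0.245625 ≈ 0.727

0.727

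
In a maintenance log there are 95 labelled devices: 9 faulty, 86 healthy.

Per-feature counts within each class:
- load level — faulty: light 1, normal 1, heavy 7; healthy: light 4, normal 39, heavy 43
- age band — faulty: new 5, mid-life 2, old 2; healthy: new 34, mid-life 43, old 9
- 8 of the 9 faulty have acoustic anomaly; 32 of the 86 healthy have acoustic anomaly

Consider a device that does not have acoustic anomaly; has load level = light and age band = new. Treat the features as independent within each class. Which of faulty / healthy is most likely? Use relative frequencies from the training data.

faulty: (9/95) × (1/9) × (5/9) × (1/9) ≈ 0.000649773
healthy: (86/95) × (4/86) × (34/86) × (54/86) ≈ 0.0104523
Highest score → healthy.

healthy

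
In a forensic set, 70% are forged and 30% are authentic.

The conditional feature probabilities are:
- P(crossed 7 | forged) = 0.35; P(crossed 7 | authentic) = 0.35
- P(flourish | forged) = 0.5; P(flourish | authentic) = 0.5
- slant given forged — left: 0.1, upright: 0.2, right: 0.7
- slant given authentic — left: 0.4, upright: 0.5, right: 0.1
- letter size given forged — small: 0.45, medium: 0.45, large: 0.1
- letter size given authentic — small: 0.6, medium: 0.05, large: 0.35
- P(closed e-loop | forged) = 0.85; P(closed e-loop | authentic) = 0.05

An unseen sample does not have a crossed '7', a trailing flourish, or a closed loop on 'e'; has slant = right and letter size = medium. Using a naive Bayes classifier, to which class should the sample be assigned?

forged: 0.7 × (1−0.35) × (1−0.5) × 0.7 × 0.45 × (1−0.85) = 0.010749375
authentic: 0.3 × (1−0.35) × (1−0.5) × 0.1 × 0.05 × (1−0.05) = 0.000463125
Highest score → forged.

forged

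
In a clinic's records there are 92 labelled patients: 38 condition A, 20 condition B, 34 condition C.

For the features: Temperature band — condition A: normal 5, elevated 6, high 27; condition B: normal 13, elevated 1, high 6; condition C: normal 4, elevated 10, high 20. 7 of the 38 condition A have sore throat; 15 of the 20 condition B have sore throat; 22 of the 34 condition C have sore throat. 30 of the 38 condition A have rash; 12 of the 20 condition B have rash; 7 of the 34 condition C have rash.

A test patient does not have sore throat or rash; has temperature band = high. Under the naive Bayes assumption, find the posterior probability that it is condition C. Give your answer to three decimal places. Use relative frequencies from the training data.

condition A: (38/92) × (27/38) × (31/38) × (8/38) ≈ 0.0504035
condition B: (20/92) × (6/20) × (5/20) × (8/20) ≈ 0.00652174
condition C: (34/92) × (20/34) × (12/34) × (27/34) ≈ 0.0609297
P(condition C | x) = 0.0609297 / 0.11785494 ≈ 0.517

0.517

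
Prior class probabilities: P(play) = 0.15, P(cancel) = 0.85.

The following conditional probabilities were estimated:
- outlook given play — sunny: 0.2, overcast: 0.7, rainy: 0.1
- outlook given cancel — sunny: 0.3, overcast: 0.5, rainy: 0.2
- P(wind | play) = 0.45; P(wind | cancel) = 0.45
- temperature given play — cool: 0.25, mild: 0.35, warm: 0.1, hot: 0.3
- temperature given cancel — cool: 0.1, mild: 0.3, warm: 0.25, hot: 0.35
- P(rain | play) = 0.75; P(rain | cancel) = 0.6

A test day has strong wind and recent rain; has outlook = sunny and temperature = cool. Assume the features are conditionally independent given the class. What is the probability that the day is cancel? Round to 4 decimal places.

play: 0.15 × 0.2 × 0.45 × 0.25 × 0.75 = 0.00253125
cancel: 0.85 × 0.3 × 0.45 × 0.1 × 0.6 = 0.006885
P(cancel | x) = 0.006885 / 0.00941625 ≈ 0.7312

0.7312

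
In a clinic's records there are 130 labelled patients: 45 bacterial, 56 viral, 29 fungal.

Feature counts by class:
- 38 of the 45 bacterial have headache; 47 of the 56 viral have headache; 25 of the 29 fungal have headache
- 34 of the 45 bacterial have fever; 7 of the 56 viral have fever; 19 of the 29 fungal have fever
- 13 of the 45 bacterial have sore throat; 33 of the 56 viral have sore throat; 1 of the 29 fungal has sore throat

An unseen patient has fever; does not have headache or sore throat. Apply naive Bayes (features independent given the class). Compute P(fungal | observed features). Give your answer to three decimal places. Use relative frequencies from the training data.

0.375

bacterial: (45/130) × (7/45) × (34/45) × (32/45) ≈ 0.0289307
viral: (56/130) × (9/56) × (7/56) × (23/56) ≈ 0.00355426
fungal: (29/130) × (4/29) × (19/29) × (28/29) ≈ 0.019464
P(fungal | x) = 0.019464 / 0.05194896 ≈ 0.375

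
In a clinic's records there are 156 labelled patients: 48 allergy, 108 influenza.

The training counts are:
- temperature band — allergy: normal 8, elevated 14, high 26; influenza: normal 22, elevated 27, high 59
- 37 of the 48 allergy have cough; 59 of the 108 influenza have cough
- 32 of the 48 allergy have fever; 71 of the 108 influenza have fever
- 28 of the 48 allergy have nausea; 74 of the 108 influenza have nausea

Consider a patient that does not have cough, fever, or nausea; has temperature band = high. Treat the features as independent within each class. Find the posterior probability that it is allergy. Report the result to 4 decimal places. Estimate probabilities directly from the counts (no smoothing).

allergy: (48/156) × (26/48) × (11/48) × (16/48) × (20/48) ≈ 0.00530478
influenza: (108/156) × (59/108) × (49/108) × (37/108) × (34/108) ≈ 0.0185069
P(allergy | x) = 0.00530478 / 0.02381168 ≈ 0.2228

0.2228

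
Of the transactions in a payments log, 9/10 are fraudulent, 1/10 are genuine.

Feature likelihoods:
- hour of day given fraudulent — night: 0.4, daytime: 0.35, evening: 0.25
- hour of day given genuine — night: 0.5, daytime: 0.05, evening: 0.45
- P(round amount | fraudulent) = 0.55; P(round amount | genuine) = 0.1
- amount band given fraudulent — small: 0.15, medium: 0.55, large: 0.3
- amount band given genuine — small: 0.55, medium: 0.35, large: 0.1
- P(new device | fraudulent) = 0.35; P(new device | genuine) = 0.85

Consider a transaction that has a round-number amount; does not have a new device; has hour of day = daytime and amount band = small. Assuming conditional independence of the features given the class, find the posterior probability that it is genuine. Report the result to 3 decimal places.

fraudulent: 0.9 × 0.35 × 0.55 × 0.15 × (1−0.35) = 0.016891875
genuine: 0.1 × 0.05 × 0.1 × 0.55 × (1−0.85) = 0.00004125
P(genuine | x) = 0.00004125 / 0.016933125 ≈ 0.002

0.002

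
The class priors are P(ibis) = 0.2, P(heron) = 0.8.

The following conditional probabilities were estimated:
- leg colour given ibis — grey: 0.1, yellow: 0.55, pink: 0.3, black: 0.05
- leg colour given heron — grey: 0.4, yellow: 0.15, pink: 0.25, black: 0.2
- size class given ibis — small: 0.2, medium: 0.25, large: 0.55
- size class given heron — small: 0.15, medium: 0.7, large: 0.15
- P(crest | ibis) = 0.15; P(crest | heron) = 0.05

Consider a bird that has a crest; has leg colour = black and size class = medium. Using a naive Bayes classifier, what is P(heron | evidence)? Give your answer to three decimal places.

0.937

ibis: 0.2 × 0.05 × 0.25 × 0.15 = 0.000375
heron: 0.8 × 0.2 × 0.7 × 0.05 = 0.0056
P(heron | x) = 0.0056 / 0.005975 ≈ 0.937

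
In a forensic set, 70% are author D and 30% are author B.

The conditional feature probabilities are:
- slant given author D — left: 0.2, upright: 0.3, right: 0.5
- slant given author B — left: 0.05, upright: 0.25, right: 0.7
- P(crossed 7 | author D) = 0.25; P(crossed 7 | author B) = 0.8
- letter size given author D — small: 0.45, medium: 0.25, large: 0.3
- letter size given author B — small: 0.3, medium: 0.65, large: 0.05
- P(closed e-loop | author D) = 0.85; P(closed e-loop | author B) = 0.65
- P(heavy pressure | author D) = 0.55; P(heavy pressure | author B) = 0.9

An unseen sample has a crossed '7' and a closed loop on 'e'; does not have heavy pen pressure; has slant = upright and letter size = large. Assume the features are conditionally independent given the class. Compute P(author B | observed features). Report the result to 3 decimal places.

0.031

author D: 0.7 × 0.3 × 0.25 × 0.3 × 0.85 × (1−0.55) = 0.006024375
author B: 0.3 × 0.25 × 0.8 × 0.05 × 0.65 × (1−0.9) = 0.000195
P(author B | x) = 0.000195 / 0.006219375 ≈ 0.031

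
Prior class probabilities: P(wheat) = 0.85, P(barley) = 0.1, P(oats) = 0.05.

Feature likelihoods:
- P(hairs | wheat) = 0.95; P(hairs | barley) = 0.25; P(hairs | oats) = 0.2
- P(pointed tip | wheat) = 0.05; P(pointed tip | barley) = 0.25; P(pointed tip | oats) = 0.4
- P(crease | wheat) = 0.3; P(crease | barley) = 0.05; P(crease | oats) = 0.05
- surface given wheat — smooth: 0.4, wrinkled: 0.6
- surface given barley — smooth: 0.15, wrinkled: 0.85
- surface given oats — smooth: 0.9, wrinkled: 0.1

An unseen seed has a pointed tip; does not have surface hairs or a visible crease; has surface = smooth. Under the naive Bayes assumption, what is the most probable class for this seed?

wheat: 0.85 × (1−0.95) × 0.05 × (1−0.3) × 0.4 = 0.000595
barley: 0.1 × (1−0.25) × 0.25 × (1−0.05) × 0.15 = 0.002671875
oats: 0.05 × (1−0.2) × 0.4 × (1−0.05) × 0.9 = 0.01368
Highest score → oats.

oats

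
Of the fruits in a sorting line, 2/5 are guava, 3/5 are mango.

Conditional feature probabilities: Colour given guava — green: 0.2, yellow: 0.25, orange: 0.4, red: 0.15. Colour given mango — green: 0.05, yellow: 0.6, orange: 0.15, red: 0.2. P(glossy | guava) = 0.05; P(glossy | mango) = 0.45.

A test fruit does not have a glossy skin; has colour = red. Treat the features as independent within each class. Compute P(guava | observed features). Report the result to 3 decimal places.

guava: 0.4 × 0.15 × (1−0.05) = 0.057
mango: 0.6 × 0.2 × (1−0.45) = 0.066
P(guava | x) = 0.057 / 0.123 ≈ 0.463

0.463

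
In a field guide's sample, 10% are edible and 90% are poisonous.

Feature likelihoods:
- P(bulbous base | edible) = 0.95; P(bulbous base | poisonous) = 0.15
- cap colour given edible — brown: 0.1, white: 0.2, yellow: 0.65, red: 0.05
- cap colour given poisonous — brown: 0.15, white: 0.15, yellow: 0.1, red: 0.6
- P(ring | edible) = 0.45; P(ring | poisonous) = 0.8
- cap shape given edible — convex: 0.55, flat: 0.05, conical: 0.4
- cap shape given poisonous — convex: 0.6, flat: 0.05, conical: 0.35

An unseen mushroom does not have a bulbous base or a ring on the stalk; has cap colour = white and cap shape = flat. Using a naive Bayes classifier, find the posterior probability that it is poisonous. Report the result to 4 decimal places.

0.9766

edible: 0.1 × (1−0.95) × 0.2 × (1−0.45) × 0.05 = 0.0000275
poisonous: 0.9 × (1−0.15) × 0.15 × (1−0.8) × 0.05 = 0.0011475
P(poisonous | x) = 0.0011475 / 0.001175 ≈ 0.9766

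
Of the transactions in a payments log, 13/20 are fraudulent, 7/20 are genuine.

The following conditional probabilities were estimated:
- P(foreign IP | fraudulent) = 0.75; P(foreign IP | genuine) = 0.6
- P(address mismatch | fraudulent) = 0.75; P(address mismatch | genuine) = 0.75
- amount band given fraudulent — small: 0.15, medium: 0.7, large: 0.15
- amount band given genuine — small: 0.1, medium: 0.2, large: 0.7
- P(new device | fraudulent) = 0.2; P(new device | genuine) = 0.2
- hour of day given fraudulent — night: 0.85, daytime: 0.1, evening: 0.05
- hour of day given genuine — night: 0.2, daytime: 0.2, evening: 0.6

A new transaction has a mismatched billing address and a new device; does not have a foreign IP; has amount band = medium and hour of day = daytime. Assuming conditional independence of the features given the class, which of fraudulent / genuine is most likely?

fraudulent: 0.65 × (1−0.75) × 0.75 × 0.7 × 0.2 × 0.1 = 0.00170625
genuine: 0.35 × (1−0.6) × 0.75 × 0.2 × 0.2 × 0.2 = 0.00084
Highest score → fraudulent.

fraudulent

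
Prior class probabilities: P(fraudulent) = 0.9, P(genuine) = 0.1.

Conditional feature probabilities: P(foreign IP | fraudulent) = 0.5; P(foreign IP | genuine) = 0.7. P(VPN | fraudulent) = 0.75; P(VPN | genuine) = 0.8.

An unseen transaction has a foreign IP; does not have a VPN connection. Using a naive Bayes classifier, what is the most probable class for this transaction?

fraudulent: 0.9 × 0.5 × (1−0.75) = 0.1125
genuine: 0.1 × 0.7 × (1−0.8) = 0.014
Highest score → fraudulent.

fraudulent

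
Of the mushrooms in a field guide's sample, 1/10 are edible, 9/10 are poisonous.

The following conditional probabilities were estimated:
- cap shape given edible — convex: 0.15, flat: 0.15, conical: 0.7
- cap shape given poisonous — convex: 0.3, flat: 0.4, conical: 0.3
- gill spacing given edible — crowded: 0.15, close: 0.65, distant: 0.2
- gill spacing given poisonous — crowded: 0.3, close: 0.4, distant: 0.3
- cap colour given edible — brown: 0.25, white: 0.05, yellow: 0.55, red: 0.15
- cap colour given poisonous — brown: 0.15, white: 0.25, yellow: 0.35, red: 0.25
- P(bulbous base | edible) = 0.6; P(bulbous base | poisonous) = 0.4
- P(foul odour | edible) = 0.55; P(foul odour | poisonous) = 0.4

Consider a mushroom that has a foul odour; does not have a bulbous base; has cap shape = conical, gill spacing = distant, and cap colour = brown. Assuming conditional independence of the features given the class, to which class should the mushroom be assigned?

poisonous

edible: 0.1 × 0.7 × 0.2 × 0.25 × (1−0.6) × 0.55 = 0.00077
poisonous: 0.9 × 0.3 × 0.3 × 0.15 × (1−0.4) × 0.4 = 0.002916
Highest score → poisonous.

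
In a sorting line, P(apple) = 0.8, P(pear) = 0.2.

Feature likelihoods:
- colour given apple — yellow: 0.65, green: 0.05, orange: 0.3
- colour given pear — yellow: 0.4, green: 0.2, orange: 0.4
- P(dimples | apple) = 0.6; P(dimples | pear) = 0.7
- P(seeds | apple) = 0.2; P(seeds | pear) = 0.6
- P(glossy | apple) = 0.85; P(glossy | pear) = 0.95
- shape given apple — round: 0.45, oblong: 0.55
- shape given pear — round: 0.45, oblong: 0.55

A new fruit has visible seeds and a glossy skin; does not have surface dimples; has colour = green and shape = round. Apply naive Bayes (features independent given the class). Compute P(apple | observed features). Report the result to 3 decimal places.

apple: 0.8 × 0.05 × (1−0.6) × 0.2 × 0.85 × 0.45 = 0.001224
pear: 0.2 × 0.2 × (1−0.7) × 0.6 × 0.95 × 0.45 = 0.003078
P(apple | x) = 0.001224 / 0.004302 ≈ 0.285

0.285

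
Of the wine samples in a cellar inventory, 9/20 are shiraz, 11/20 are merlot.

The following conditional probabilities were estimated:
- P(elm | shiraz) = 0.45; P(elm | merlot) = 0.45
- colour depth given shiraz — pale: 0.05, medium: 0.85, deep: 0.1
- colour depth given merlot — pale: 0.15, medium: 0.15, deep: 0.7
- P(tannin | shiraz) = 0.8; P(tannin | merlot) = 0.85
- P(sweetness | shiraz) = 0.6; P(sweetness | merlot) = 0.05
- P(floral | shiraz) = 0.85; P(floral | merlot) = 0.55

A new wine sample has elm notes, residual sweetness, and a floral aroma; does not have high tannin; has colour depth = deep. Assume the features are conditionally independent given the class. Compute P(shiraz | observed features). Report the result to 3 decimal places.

shiraz: 0.45 × 0.45 × 0.1 × (1−0.8) × 0.6 × 0.85 = 0.0020655
merlot: 0.55 × 0.45 × 0.7 × (1−0.85) × 0.05 × 0.55 = 0.00071465625
P(shiraz | x) = 0.0020655 / 0.00278015625 ≈ 0.743

0.743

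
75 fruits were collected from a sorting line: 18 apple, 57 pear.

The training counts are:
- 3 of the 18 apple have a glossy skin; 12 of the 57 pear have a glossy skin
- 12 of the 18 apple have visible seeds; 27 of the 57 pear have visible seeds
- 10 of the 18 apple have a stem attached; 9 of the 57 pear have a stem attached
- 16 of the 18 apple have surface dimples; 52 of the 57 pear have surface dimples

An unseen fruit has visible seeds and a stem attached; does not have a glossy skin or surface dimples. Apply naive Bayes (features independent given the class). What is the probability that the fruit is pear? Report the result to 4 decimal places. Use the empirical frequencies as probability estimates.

apple: (18/75) × (15/18) × (12/18) × (10/18) × (2/18) ≈ 0.00823045
pear: (57/75) × (45/57) × (27/57) × (9/57) × (5/57) ≈ 0.00393643
P(pear | x) = 0.00393643 / 0.01216688 ≈ 0.3235

0.3235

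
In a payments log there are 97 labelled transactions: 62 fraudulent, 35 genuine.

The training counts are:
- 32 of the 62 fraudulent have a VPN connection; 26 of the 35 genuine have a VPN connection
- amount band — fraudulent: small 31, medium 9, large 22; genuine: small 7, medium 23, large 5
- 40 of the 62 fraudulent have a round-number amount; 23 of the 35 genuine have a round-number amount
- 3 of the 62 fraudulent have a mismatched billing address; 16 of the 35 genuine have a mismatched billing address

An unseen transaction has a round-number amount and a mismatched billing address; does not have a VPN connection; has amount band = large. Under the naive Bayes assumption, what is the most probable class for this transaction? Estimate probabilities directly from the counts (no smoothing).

fraudulent: (62/97) × (30/62) × (22/62) × (40/62) × (3/62) ≈ 0.00342593
genuine: (35/97) × (9/35) × (5/35) × (23/35) × (16/35) ≈ 0.00398185
Highest score → genuine.

genuine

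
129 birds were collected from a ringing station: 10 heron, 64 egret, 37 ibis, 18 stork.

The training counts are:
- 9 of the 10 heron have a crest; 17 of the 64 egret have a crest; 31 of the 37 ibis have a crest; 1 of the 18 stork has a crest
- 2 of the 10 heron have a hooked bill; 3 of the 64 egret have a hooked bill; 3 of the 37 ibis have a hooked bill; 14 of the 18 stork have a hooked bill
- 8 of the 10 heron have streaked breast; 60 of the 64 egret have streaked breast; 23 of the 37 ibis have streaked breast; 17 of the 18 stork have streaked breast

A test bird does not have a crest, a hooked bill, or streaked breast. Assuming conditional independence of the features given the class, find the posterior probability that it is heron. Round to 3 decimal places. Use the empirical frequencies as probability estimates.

heron: (10/129) × (1/10) × (8/10) × (2/10) ≈ 0.00124031
egret: (64/129) × (47/64) × (61/64) × (4/64) ≈ 0.0217039
ibis: (37/129) × (6/37) × (34/37) × (14/37) ≈ 0.016172
stork: (18/129) × (17/18) × (4/18) × (1/18) ≈ 0.00162695
P(heron | x) = 0.00124031 / 0.04074316 ≈ 0.030

0.030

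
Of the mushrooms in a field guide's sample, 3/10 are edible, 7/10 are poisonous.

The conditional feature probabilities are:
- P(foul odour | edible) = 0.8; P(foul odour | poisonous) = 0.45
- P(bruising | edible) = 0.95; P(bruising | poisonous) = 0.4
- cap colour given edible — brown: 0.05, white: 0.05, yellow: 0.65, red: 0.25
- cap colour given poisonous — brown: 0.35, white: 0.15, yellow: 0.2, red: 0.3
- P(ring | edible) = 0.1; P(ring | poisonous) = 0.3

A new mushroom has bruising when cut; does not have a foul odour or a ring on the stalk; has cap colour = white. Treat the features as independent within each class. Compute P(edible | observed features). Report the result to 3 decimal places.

0.137

edible: 0.3 × (1−0.8) × 0.95 × 0.05 × (1−0.1) = 0.002565
poisonous: 0.7 × (1−0.45) × 0.4 × 0.15 × (1−0.3) = 0.01617
P(edible | x) = 0.002565 / 0.018735 ≈ 0.137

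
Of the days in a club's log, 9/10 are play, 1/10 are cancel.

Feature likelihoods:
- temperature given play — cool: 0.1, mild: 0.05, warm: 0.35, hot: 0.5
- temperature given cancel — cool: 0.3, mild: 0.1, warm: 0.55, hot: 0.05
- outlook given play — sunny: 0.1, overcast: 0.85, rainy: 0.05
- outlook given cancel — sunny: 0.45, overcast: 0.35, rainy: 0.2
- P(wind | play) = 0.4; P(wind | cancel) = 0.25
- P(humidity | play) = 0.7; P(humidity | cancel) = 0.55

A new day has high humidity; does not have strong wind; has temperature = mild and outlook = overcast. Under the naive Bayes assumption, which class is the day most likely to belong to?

play: 0.9 × 0.05 × 0.85 × (1−0.4) × 0.7 = 0.016065
cancel: 0.1 × 0.1 × 0.35 × (1−0.25) × 0.55 = 0.00144375
Highest score → play.

play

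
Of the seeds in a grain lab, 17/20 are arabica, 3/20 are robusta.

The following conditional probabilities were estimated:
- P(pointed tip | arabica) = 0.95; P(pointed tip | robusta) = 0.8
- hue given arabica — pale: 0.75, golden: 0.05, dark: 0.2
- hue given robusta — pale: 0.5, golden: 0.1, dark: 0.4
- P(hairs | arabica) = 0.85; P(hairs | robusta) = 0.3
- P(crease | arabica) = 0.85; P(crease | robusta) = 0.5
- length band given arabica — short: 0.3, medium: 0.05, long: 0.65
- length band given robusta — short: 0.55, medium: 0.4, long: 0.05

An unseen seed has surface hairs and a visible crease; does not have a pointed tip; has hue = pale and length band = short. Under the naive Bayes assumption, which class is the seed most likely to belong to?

arabica: 0.85 × (1−0.95) × 0.75 × 0.85 × 0.85 × 0.3 = 0.00690890625
robusta: 0.15 × (1−0.8) × 0.5 × 0.3 × 0.5 × 0.55 = 0.0012375
Highest score → arabica.

arabica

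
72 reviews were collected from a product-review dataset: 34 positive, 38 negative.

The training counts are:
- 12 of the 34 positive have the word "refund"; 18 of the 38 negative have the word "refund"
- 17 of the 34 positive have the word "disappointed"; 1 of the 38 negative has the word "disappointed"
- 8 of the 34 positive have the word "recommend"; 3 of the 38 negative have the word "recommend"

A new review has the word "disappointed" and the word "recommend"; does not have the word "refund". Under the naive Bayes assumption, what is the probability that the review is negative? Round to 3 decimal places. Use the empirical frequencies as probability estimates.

positive: (34/72) × (22/34) × (17/34) × (8/34) ≈ 0.0359477
negative: (38/72) × (20/38) × (1/38) × (3/38) ≈ 0.000577101
P(negative | x) = 0.000577101 / 0.036524801 ≈ 0.016

0.016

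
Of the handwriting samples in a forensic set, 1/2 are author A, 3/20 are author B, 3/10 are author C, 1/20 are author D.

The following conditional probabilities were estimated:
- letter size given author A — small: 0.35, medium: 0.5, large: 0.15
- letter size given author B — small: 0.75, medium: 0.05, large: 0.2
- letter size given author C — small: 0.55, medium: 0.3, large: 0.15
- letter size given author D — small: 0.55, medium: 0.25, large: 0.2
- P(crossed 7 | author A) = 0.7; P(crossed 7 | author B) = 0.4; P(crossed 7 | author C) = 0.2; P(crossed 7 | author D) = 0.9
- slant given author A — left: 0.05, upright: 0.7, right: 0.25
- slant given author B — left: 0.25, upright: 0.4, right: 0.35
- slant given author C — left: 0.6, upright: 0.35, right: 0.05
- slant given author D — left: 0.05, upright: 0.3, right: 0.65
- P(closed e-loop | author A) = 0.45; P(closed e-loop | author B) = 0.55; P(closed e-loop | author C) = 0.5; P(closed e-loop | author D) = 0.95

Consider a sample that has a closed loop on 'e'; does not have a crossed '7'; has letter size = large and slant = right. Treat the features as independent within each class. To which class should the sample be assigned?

author A: 0.5 × 0.15 × (1−0.7) × 0.25 × 0.45 = 0.00253125
author B: 0.15 × 0.2 × (1−0.4) × 0.35 × 0.55 = 0.003465
author C: 0.3 × 0.15 × (1−0.2) × 0.05 × 0.5 = 0.0009
author D: 0.05 × 0.2 × (1−0.9) × 0.65 × 0.95 = 0.0006175
Highest score → author B.

author B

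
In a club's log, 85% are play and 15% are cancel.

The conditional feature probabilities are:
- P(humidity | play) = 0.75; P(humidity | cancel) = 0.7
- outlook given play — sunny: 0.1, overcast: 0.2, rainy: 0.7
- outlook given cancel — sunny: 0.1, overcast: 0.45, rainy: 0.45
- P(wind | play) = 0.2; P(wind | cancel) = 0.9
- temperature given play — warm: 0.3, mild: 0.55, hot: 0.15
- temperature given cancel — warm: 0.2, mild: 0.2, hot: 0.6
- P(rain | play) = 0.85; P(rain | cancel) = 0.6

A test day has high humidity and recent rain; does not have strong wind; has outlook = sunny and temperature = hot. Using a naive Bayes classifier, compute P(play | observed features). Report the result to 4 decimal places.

play: 0.85 × 0.75 × 0.1 × (1−0.2) × 0.15 × 0.85 = 0.0065025
cancel: 0.15 × 0.7 × 0.1 × (1−0.9) × 0.6 × 0.6 = 0.000378
P(play | x) = 0.0065025 / 0.0068805 ≈ 0.9451

0.9451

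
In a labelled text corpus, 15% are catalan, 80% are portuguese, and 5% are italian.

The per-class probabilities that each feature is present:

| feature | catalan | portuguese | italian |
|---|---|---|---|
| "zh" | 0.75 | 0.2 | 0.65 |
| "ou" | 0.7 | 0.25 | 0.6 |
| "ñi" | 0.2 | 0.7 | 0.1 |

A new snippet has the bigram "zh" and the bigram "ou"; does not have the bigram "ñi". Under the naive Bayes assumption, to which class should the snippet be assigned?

catalan: 0.15 × 0.75 × 0.7 × (1−0.2) = 0.063
portuguese: 0.8 × 0.2 × 0.25 × (1−0.7) = 0.012
italian: 0.05 × 0.65 × 0.6 × (1−0.1) = 0.01755
Highest score → catalan.

catalan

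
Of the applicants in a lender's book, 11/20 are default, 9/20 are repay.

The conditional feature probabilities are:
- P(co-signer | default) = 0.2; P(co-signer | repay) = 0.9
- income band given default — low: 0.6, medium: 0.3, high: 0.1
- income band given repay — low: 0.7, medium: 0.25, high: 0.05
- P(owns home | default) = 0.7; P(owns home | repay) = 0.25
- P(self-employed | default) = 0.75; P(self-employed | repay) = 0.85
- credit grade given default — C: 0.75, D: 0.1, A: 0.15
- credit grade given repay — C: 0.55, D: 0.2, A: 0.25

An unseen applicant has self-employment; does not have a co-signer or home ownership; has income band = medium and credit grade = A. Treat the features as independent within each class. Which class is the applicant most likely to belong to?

default

default: 0.55 × (1−0.2) × 0.3 × (1−0.7) × 0.75 × 0.15 = 0.004455
repay: 0.45 × (1−0.9) × 0.25 × (1−0.25) × 0.85 × 0.25 = 0.00179296875
Highest score → default.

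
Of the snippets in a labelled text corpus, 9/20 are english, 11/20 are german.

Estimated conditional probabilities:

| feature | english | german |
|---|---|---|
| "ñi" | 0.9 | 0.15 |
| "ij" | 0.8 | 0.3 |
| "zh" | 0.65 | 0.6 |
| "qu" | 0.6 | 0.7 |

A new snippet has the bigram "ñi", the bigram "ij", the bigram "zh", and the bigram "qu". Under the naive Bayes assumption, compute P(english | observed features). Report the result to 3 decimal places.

english: 0.45 × 0.9 × 0.8 × 0.65 × 0.6 = 0.12636
german: 0.55 × 0.15 × 0.3 × 0.6 × 0.7 = 0.010395
P(english | x) = 0.12636 / 0.136755 ≈ 0.924

0.924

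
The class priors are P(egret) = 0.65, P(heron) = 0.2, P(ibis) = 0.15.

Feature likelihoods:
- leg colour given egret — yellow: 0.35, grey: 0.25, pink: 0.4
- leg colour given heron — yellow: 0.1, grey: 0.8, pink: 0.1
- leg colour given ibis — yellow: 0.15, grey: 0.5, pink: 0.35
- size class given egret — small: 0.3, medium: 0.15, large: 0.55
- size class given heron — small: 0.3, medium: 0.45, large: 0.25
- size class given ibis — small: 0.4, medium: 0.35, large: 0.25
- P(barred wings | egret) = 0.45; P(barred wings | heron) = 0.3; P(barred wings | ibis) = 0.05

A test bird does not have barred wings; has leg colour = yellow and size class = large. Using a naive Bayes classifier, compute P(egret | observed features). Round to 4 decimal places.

0.8861

egret: 0.65 × 0.35 × 0.55 × (1−0.45) = 0.06881875
heron: 0.2 × 0.1 × 0.25 × (1−0.3) = 0.0035
ibis: 0.15 × 0.15 × 0.25 × (1−0.05) = 0.00534375
P(egret | x) = 0.06881875 / 0.0776625 ≈ 0.8861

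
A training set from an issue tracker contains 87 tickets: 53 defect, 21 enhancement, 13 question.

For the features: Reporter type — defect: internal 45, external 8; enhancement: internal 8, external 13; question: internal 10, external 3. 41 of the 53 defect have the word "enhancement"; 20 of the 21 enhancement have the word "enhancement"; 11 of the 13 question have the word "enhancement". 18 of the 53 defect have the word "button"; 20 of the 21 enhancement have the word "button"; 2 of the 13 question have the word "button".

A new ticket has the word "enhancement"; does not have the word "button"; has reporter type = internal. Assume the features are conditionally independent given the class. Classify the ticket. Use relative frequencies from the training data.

defect: (53/87) × (45/53) × (41/53) × (35/53) ≈ 0.264237
enhancement: (21/87) × (8/21) × (20/21) × (1/21) ≈ 0.00417025
question: (13/87) × (10/13) × (11/13) × (11/13) ≈ 0.0822961
Highest score → defect.

defect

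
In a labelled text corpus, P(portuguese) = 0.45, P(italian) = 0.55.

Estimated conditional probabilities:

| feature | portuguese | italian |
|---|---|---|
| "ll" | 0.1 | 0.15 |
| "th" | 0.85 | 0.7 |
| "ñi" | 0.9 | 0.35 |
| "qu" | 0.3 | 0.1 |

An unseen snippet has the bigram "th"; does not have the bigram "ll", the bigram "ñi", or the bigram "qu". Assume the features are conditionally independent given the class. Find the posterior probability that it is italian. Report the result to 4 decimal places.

portuguese: 0.45 × (1−0.1) × 0.85 × (1−0.9) × (1−0.3) = 0.0240975
italian: 0.55 × (1−0.15) × 0.7 × (1−0.35) × (1−0.1) = 0.19144125
P(italian | x) = 0.19144125 / 0.21553875 ≈ 0.8882

0.8882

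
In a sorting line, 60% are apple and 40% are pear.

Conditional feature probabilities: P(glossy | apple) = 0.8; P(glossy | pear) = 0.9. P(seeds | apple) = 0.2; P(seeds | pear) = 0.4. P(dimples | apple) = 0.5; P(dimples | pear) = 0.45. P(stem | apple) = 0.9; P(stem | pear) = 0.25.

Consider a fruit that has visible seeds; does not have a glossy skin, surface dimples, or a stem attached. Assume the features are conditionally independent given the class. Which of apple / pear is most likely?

apple: 0.6 × (1−0.8) × 0.2 × (1−0.5) × (1−0.9) = 0.0012
pear: 0.4 × (1−0.9) × 0.4 × (1−0.45) × (1−0.25) = 0.0066
Highest score → pear.

pear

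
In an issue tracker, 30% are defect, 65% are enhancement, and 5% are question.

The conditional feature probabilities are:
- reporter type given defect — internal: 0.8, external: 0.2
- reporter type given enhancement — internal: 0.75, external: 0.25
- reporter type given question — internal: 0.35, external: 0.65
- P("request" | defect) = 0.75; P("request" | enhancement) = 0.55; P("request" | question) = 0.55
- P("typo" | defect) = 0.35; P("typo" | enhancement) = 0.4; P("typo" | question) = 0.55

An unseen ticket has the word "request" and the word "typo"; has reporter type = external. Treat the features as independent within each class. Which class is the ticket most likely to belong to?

enhancement

defect: 0.3 × 0.2 × 0.75 × 0.35 = 0.01575
enhancement: 0.65 × 0.25 × 0.55 × 0.4 = 0.03575
question: 0.05 × 0.65 × 0.55 × 0.55 = 0.00983125
Highest score → enhancement.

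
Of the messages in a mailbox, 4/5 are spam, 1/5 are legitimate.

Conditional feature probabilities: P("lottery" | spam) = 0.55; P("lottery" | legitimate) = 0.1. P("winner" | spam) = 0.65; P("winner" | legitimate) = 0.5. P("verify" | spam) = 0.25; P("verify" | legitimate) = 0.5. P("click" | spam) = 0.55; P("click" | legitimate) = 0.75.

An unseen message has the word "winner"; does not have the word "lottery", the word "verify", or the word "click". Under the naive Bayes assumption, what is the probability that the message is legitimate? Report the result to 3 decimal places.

0.125

spam: 0.8 × (1−0.55) × 0.65 × (1−0.25) × (1−0.55) = 0.078975
legitimate: 0.2 × (1−0.1) × 0.5 × (1−0.5) × (1−0.75) = 0.01125
P(legitimate | x) = 0.01125 / 0.090225 ≈ 0.125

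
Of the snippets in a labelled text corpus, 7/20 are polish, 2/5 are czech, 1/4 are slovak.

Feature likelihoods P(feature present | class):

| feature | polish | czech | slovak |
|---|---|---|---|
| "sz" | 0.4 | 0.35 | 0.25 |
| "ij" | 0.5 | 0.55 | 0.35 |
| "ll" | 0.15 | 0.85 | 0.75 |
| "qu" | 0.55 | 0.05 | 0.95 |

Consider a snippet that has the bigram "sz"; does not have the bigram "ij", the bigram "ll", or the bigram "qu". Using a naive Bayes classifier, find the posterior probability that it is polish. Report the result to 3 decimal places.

0.738

polish: 0.35 × 0.4 × (1−0.5) × (1−0.15) × (1−0.55) = 0.026775
czech: 0.4 × 0.35 × (1−0.55) × (1−0.85) × (1−0.05) = 0.0089775
slovak: 0.25 × 0.25 × (1−0.35) × (1−0.75) × (1−0.95) = 0.0005078125
P(polish | x) = 0.026775 / 0.0362603125 ≈ 0.738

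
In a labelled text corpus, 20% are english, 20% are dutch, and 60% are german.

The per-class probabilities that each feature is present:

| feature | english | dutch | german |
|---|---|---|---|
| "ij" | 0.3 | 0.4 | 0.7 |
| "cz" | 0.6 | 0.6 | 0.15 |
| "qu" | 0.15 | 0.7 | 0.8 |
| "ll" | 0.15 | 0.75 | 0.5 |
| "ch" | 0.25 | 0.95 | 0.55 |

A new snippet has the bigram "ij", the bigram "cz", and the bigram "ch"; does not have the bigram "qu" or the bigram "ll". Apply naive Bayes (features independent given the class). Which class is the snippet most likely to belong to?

english

english: 0.2 × 0.3 × 0.6 × (1−0.15) × (1−0.15) × 0.25 = 0.0065025
dutch: 0.2 × 0.4 × 0.6 × (1−0.7) × (1−0.75) × 0.95 = 0.00342
german: 0.6 × 0.7 × 0.15 × (1−0.8) × (1−0.5) × 0.55 = 0.003465
Highest score → english.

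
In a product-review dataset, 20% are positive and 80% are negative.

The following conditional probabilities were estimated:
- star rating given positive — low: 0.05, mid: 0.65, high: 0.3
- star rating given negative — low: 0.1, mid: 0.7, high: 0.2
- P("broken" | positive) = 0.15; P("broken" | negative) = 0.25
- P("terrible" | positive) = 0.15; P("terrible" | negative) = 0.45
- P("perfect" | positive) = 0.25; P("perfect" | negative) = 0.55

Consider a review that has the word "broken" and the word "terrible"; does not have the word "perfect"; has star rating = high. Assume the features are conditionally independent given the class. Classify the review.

positive: 0.2 × 0.3 × 0.15 × 0.15 × (1−0.25) = 0.0010125
negative: 0.8 × 0.2 × 0.25 × 0.45 × (1−0.55) = 0.0081
Highest score → negative.

negative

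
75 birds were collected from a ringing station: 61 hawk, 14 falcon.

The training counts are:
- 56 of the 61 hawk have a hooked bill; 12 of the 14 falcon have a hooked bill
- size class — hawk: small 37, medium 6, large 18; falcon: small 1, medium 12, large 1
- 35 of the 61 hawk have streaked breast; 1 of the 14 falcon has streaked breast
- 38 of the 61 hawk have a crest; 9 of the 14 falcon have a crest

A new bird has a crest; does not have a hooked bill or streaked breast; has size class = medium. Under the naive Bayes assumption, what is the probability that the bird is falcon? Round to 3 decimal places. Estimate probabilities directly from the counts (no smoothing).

0.887

hawk: (61/75) × (5/61) × (6/61) × (26/61) × (38/61) ≈ 0.00174111
falcon: (14/75) × (2/14) × (12/14) × (13/14) × (9/14) ≈ 0.0136443
P(falcon | x) = 0.0136443 / 0.01538541 ≈ 0.887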